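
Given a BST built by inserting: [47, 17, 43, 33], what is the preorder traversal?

Tree insertion order: [47, 17, 43, 33]
Tree (level-order array): [47, 17, None, None, 43, 33]
Preorder traversal: [47, 17, 43, 33]


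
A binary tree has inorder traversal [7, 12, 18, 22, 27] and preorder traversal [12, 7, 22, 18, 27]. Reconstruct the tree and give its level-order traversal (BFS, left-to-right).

Inorder:  [7, 12, 18, 22, 27]
Preorder: [12, 7, 22, 18, 27]
Algorithm: preorder visits root first, so consume preorder in order;
for each root, split the current inorder slice at that value into
left-subtree inorder and right-subtree inorder, then recurse.
Recursive splits:
  root=12; inorder splits into left=[7], right=[18, 22, 27]
  root=7; inorder splits into left=[], right=[]
  root=22; inorder splits into left=[18], right=[27]
  root=18; inorder splits into left=[], right=[]
  root=27; inorder splits into left=[], right=[]
Reconstructed level-order: [12, 7, 22, 18, 27]


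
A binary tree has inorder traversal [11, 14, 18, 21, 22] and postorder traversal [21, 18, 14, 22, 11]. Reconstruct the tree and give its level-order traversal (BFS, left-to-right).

Inorder:   [11, 14, 18, 21, 22]
Postorder: [21, 18, 14, 22, 11]
Algorithm: postorder visits root last, so walk postorder right-to-left;
each value is the root of the current inorder slice — split it at that
value, recurse on the right subtree first, then the left.
Recursive splits:
  root=11; inorder splits into left=[], right=[14, 18, 21, 22]
  root=22; inorder splits into left=[14, 18, 21], right=[]
  root=14; inorder splits into left=[], right=[18, 21]
  root=18; inorder splits into left=[], right=[21]
  root=21; inorder splits into left=[], right=[]
Reconstructed level-order: [11, 22, 14, 18, 21]


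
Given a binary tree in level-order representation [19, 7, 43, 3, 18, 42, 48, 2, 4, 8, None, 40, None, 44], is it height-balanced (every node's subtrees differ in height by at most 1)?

Tree (level-order array): [19, 7, 43, 3, 18, 42, 48, 2, 4, 8, None, 40, None, 44]
Definition: a tree is height-balanced if, at every node, |h(left) - h(right)| <= 1 (empty subtree has height -1).
Bottom-up per-node check:
  node 2: h_left=-1, h_right=-1, diff=0 [OK], height=0
  node 4: h_left=-1, h_right=-1, diff=0 [OK], height=0
  node 3: h_left=0, h_right=0, diff=0 [OK], height=1
  node 8: h_left=-1, h_right=-1, diff=0 [OK], height=0
  node 18: h_left=0, h_right=-1, diff=1 [OK], height=1
  node 7: h_left=1, h_right=1, diff=0 [OK], height=2
  node 40: h_left=-1, h_right=-1, diff=0 [OK], height=0
  node 42: h_left=0, h_right=-1, diff=1 [OK], height=1
  node 44: h_left=-1, h_right=-1, diff=0 [OK], height=0
  node 48: h_left=0, h_right=-1, diff=1 [OK], height=1
  node 43: h_left=1, h_right=1, diff=0 [OK], height=2
  node 19: h_left=2, h_right=2, diff=0 [OK], height=3
All nodes satisfy the balance condition.
Result: Balanced


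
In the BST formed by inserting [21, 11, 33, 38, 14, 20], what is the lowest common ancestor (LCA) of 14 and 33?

Tree insertion order: [21, 11, 33, 38, 14, 20]
Tree (level-order array): [21, 11, 33, None, 14, None, 38, None, 20]
In a BST, the LCA of p=14, q=33 is the first node v on the
root-to-leaf path with p <= v <= q (go left if both < v, right if both > v).
Walk from root:
  at 21: 14 <= 21 <= 33, this is the LCA
LCA = 21


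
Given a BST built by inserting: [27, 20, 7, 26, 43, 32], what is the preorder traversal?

Tree insertion order: [27, 20, 7, 26, 43, 32]
Tree (level-order array): [27, 20, 43, 7, 26, 32]
Preorder traversal: [27, 20, 7, 26, 43, 32]


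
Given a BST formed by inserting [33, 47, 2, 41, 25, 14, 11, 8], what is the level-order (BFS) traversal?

Tree insertion order: [33, 47, 2, 41, 25, 14, 11, 8]
Tree (level-order array): [33, 2, 47, None, 25, 41, None, 14, None, None, None, 11, None, 8]
BFS from the root, enqueuing left then right child of each popped node:
  queue [33] -> pop 33, enqueue [2, 47], visited so far: [33]
  queue [2, 47] -> pop 2, enqueue [25], visited so far: [33, 2]
  queue [47, 25] -> pop 47, enqueue [41], visited so far: [33, 2, 47]
  queue [25, 41] -> pop 25, enqueue [14], visited so far: [33, 2, 47, 25]
  queue [41, 14] -> pop 41, enqueue [none], visited so far: [33, 2, 47, 25, 41]
  queue [14] -> pop 14, enqueue [11], visited so far: [33, 2, 47, 25, 41, 14]
  queue [11] -> pop 11, enqueue [8], visited so far: [33, 2, 47, 25, 41, 14, 11]
  queue [8] -> pop 8, enqueue [none], visited so far: [33, 2, 47, 25, 41, 14, 11, 8]
Result: [33, 2, 47, 25, 41, 14, 11, 8]


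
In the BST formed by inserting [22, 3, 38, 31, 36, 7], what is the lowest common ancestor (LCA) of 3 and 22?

Tree insertion order: [22, 3, 38, 31, 36, 7]
Tree (level-order array): [22, 3, 38, None, 7, 31, None, None, None, None, 36]
In a BST, the LCA of p=3, q=22 is the first node v on the
root-to-leaf path with p <= v <= q (go left if both < v, right if both > v).
Walk from root:
  at 22: 3 <= 22 <= 22, this is the LCA
LCA = 22


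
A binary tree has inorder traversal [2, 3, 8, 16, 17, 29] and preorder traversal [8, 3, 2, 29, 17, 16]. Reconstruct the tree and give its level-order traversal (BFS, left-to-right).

Inorder:  [2, 3, 8, 16, 17, 29]
Preorder: [8, 3, 2, 29, 17, 16]
Algorithm: preorder visits root first, so consume preorder in order;
for each root, split the current inorder slice at that value into
left-subtree inorder and right-subtree inorder, then recurse.
Recursive splits:
  root=8; inorder splits into left=[2, 3], right=[16, 17, 29]
  root=3; inorder splits into left=[2], right=[]
  root=2; inorder splits into left=[], right=[]
  root=29; inorder splits into left=[16, 17], right=[]
  root=17; inorder splits into left=[16], right=[]
  root=16; inorder splits into left=[], right=[]
Reconstructed level-order: [8, 3, 29, 2, 17, 16]


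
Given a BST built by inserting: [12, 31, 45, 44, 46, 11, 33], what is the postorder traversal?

Tree insertion order: [12, 31, 45, 44, 46, 11, 33]
Tree (level-order array): [12, 11, 31, None, None, None, 45, 44, 46, 33]
Postorder traversal: [11, 33, 44, 46, 45, 31, 12]


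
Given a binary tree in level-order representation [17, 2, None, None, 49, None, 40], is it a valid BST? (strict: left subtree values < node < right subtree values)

Level-order array: [17, 2, None, None, 49, None, 40]
Validate using subtree bounds (lo, hi): at each node, require lo < value < hi,
then recurse left with hi=value and right with lo=value.
Preorder trace (stopping at first violation):
  at node 17 with bounds (-inf, +inf): OK
  at node 2 with bounds (-inf, 17): OK
  at node 49 with bounds (2, 17): VIOLATION
Node 49 violates its bound: not (2 < 49 < 17).
Result: Not a valid BST


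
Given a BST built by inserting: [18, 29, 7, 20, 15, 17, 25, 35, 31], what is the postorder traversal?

Tree insertion order: [18, 29, 7, 20, 15, 17, 25, 35, 31]
Tree (level-order array): [18, 7, 29, None, 15, 20, 35, None, 17, None, 25, 31]
Postorder traversal: [17, 15, 7, 25, 20, 31, 35, 29, 18]


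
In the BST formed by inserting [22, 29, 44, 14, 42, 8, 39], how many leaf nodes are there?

Tree built from: [22, 29, 44, 14, 42, 8, 39]
Tree (level-order array): [22, 14, 29, 8, None, None, 44, None, None, 42, None, 39]
Rule: A leaf has 0 children.
Per-node child counts:
  node 22: 2 child(ren)
  node 14: 1 child(ren)
  node 8: 0 child(ren)
  node 29: 1 child(ren)
  node 44: 1 child(ren)
  node 42: 1 child(ren)
  node 39: 0 child(ren)
Matching nodes: [8, 39]
Count of leaf nodes: 2


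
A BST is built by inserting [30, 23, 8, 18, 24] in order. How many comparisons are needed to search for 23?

Search path for 23: 30 -> 23
Found: True
Comparisons: 2


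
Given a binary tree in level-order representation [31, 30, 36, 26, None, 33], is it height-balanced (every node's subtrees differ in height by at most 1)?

Tree (level-order array): [31, 30, 36, 26, None, 33]
Definition: a tree is height-balanced if, at every node, |h(left) - h(right)| <= 1 (empty subtree has height -1).
Bottom-up per-node check:
  node 26: h_left=-1, h_right=-1, diff=0 [OK], height=0
  node 30: h_left=0, h_right=-1, diff=1 [OK], height=1
  node 33: h_left=-1, h_right=-1, diff=0 [OK], height=0
  node 36: h_left=0, h_right=-1, diff=1 [OK], height=1
  node 31: h_left=1, h_right=1, diff=0 [OK], height=2
All nodes satisfy the balance condition.
Result: Balanced


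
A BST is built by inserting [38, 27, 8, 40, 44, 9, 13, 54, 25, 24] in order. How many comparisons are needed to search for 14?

Search path for 14: 38 -> 27 -> 8 -> 9 -> 13 -> 25 -> 24
Found: False
Comparisons: 7


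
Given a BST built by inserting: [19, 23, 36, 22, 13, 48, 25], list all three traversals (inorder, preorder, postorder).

Tree insertion order: [19, 23, 36, 22, 13, 48, 25]
Tree (level-order array): [19, 13, 23, None, None, 22, 36, None, None, 25, 48]
Inorder (L, root, R): [13, 19, 22, 23, 25, 36, 48]
Preorder (root, L, R): [19, 13, 23, 22, 36, 25, 48]
Postorder (L, R, root): [13, 22, 25, 48, 36, 23, 19]


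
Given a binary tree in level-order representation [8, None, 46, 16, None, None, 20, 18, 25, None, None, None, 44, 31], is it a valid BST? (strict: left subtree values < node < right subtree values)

Level-order array: [8, None, 46, 16, None, None, 20, 18, 25, None, None, None, 44, 31]
Validate using subtree bounds (lo, hi): at each node, require lo < value < hi,
then recurse left with hi=value and right with lo=value.
Preorder trace (stopping at first violation):
  at node 8 with bounds (-inf, +inf): OK
  at node 46 with bounds (8, +inf): OK
  at node 16 with bounds (8, 46): OK
  at node 20 with bounds (16, 46): OK
  at node 18 with bounds (16, 20): OK
  at node 25 with bounds (20, 46): OK
  at node 44 with bounds (25, 46): OK
  at node 31 with bounds (25, 44): OK
No violation found at any node.
Result: Valid BST


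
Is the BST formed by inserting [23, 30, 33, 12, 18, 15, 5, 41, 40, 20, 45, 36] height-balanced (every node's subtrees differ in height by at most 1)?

Tree (level-order array): [23, 12, 30, 5, 18, None, 33, None, None, 15, 20, None, 41, None, None, None, None, 40, 45, 36]
Definition: a tree is height-balanced if, at every node, |h(left) - h(right)| <= 1 (empty subtree has height -1).
Bottom-up per-node check:
  node 5: h_left=-1, h_right=-1, diff=0 [OK], height=0
  node 15: h_left=-1, h_right=-1, diff=0 [OK], height=0
  node 20: h_left=-1, h_right=-1, diff=0 [OK], height=0
  node 18: h_left=0, h_right=0, diff=0 [OK], height=1
  node 12: h_left=0, h_right=1, diff=1 [OK], height=2
  node 36: h_left=-1, h_right=-1, diff=0 [OK], height=0
  node 40: h_left=0, h_right=-1, diff=1 [OK], height=1
  node 45: h_left=-1, h_right=-1, diff=0 [OK], height=0
  node 41: h_left=1, h_right=0, diff=1 [OK], height=2
  node 33: h_left=-1, h_right=2, diff=3 [FAIL (|-1-2|=3 > 1)], height=3
  node 30: h_left=-1, h_right=3, diff=4 [FAIL (|-1-3|=4 > 1)], height=4
  node 23: h_left=2, h_right=4, diff=2 [FAIL (|2-4|=2 > 1)], height=5
Node 33 violates the condition: |-1 - 2| = 3 > 1.
Result: Not balanced


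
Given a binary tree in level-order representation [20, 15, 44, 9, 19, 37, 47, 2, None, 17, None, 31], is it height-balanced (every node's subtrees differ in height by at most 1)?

Tree (level-order array): [20, 15, 44, 9, 19, 37, 47, 2, None, 17, None, 31]
Definition: a tree is height-balanced if, at every node, |h(left) - h(right)| <= 1 (empty subtree has height -1).
Bottom-up per-node check:
  node 2: h_left=-1, h_right=-1, diff=0 [OK], height=0
  node 9: h_left=0, h_right=-1, diff=1 [OK], height=1
  node 17: h_left=-1, h_right=-1, diff=0 [OK], height=0
  node 19: h_left=0, h_right=-1, diff=1 [OK], height=1
  node 15: h_left=1, h_right=1, diff=0 [OK], height=2
  node 31: h_left=-1, h_right=-1, diff=0 [OK], height=0
  node 37: h_left=0, h_right=-1, diff=1 [OK], height=1
  node 47: h_left=-1, h_right=-1, diff=0 [OK], height=0
  node 44: h_left=1, h_right=0, diff=1 [OK], height=2
  node 20: h_left=2, h_right=2, diff=0 [OK], height=3
All nodes satisfy the balance condition.
Result: Balanced


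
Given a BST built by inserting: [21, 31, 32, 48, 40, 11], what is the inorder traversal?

Tree insertion order: [21, 31, 32, 48, 40, 11]
Tree (level-order array): [21, 11, 31, None, None, None, 32, None, 48, 40]
Inorder traversal: [11, 21, 31, 32, 40, 48]


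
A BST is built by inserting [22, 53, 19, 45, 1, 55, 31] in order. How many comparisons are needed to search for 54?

Search path for 54: 22 -> 53 -> 55
Found: False
Comparisons: 3


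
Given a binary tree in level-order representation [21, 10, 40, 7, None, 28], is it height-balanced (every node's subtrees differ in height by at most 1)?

Tree (level-order array): [21, 10, 40, 7, None, 28]
Definition: a tree is height-balanced if, at every node, |h(left) - h(right)| <= 1 (empty subtree has height -1).
Bottom-up per-node check:
  node 7: h_left=-1, h_right=-1, diff=0 [OK], height=0
  node 10: h_left=0, h_right=-1, diff=1 [OK], height=1
  node 28: h_left=-1, h_right=-1, diff=0 [OK], height=0
  node 40: h_left=0, h_right=-1, diff=1 [OK], height=1
  node 21: h_left=1, h_right=1, diff=0 [OK], height=2
All nodes satisfy the balance condition.
Result: Balanced


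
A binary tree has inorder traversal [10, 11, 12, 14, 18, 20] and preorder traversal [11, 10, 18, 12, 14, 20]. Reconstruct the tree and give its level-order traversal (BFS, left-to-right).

Inorder:  [10, 11, 12, 14, 18, 20]
Preorder: [11, 10, 18, 12, 14, 20]
Algorithm: preorder visits root first, so consume preorder in order;
for each root, split the current inorder slice at that value into
left-subtree inorder and right-subtree inorder, then recurse.
Recursive splits:
  root=11; inorder splits into left=[10], right=[12, 14, 18, 20]
  root=10; inorder splits into left=[], right=[]
  root=18; inorder splits into left=[12, 14], right=[20]
  root=12; inorder splits into left=[], right=[14]
  root=14; inorder splits into left=[], right=[]
  root=20; inorder splits into left=[], right=[]
Reconstructed level-order: [11, 10, 18, 12, 20, 14]


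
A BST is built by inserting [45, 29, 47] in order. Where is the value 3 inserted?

Starting tree (level order): [45, 29, 47]
Insertion path: 45 -> 29
Result: insert 3 as left child of 29
Final tree (level order): [45, 29, 47, 3]


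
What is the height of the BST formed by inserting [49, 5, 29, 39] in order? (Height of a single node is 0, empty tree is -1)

Insertion order: [49, 5, 29, 39]
Tree (level-order array): [49, 5, None, None, 29, None, 39]
Compute height bottom-up (empty subtree = -1):
  height(39) = 1 + max(-1, -1) = 0
  height(29) = 1 + max(-1, 0) = 1
  height(5) = 1 + max(-1, 1) = 2
  height(49) = 1 + max(2, -1) = 3
Height = 3


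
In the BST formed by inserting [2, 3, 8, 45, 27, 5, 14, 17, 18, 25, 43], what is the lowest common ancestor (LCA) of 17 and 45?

Tree insertion order: [2, 3, 8, 45, 27, 5, 14, 17, 18, 25, 43]
Tree (level-order array): [2, None, 3, None, 8, 5, 45, None, None, 27, None, 14, 43, None, 17, None, None, None, 18, None, 25]
In a BST, the LCA of p=17, q=45 is the first node v on the
root-to-leaf path with p <= v <= q (go left if both < v, right if both > v).
Walk from root:
  at 2: both 17 and 45 > 2, go right
  at 3: both 17 and 45 > 3, go right
  at 8: both 17 and 45 > 8, go right
  at 45: 17 <= 45 <= 45, this is the LCA
LCA = 45


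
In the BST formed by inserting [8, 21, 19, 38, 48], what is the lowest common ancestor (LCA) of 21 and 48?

Tree insertion order: [8, 21, 19, 38, 48]
Tree (level-order array): [8, None, 21, 19, 38, None, None, None, 48]
In a BST, the LCA of p=21, q=48 is the first node v on the
root-to-leaf path with p <= v <= q (go left if both < v, right if both > v).
Walk from root:
  at 8: both 21 and 48 > 8, go right
  at 21: 21 <= 21 <= 48, this is the LCA
LCA = 21


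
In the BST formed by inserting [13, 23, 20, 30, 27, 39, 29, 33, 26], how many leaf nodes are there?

Tree built from: [13, 23, 20, 30, 27, 39, 29, 33, 26]
Tree (level-order array): [13, None, 23, 20, 30, None, None, 27, 39, 26, 29, 33]
Rule: A leaf has 0 children.
Per-node child counts:
  node 13: 1 child(ren)
  node 23: 2 child(ren)
  node 20: 0 child(ren)
  node 30: 2 child(ren)
  node 27: 2 child(ren)
  node 26: 0 child(ren)
  node 29: 0 child(ren)
  node 39: 1 child(ren)
  node 33: 0 child(ren)
Matching nodes: [20, 26, 29, 33]
Count of leaf nodes: 4


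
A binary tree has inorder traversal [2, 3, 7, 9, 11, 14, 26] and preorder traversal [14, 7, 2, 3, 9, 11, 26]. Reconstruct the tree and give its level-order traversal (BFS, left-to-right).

Inorder:  [2, 3, 7, 9, 11, 14, 26]
Preorder: [14, 7, 2, 3, 9, 11, 26]
Algorithm: preorder visits root first, so consume preorder in order;
for each root, split the current inorder slice at that value into
left-subtree inorder and right-subtree inorder, then recurse.
Recursive splits:
  root=14; inorder splits into left=[2, 3, 7, 9, 11], right=[26]
  root=7; inorder splits into left=[2, 3], right=[9, 11]
  root=2; inorder splits into left=[], right=[3]
  root=3; inorder splits into left=[], right=[]
  root=9; inorder splits into left=[], right=[11]
  root=11; inorder splits into left=[], right=[]
  root=26; inorder splits into left=[], right=[]
Reconstructed level-order: [14, 7, 26, 2, 9, 3, 11]


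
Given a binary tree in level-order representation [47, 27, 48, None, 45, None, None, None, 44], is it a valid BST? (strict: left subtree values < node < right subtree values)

Level-order array: [47, 27, 48, None, 45, None, None, None, 44]
Validate using subtree bounds (lo, hi): at each node, require lo < value < hi,
then recurse left with hi=value and right with lo=value.
Preorder trace (stopping at first violation):
  at node 47 with bounds (-inf, +inf): OK
  at node 27 with bounds (-inf, 47): OK
  at node 45 with bounds (27, 47): OK
  at node 44 with bounds (45, 47): VIOLATION
Node 44 violates its bound: not (45 < 44 < 47).
Result: Not a valid BST


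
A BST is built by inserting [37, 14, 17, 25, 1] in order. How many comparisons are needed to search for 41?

Search path for 41: 37
Found: False
Comparisons: 1


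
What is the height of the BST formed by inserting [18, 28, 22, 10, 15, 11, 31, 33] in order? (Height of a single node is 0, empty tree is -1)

Insertion order: [18, 28, 22, 10, 15, 11, 31, 33]
Tree (level-order array): [18, 10, 28, None, 15, 22, 31, 11, None, None, None, None, 33]
Compute height bottom-up (empty subtree = -1):
  height(11) = 1 + max(-1, -1) = 0
  height(15) = 1 + max(0, -1) = 1
  height(10) = 1 + max(-1, 1) = 2
  height(22) = 1 + max(-1, -1) = 0
  height(33) = 1 + max(-1, -1) = 0
  height(31) = 1 + max(-1, 0) = 1
  height(28) = 1 + max(0, 1) = 2
  height(18) = 1 + max(2, 2) = 3
Height = 3


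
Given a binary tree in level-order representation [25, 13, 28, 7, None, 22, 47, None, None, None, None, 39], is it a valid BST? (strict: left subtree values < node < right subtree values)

Level-order array: [25, 13, 28, 7, None, 22, 47, None, None, None, None, 39]
Validate using subtree bounds (lo, hi): at each node, require lo < value < hi,
then recurse left with hi=value and right with lo=value.
Preorder trace (stopping at first violation):
  at node 25 with bounds (-inf, +inf): OK
  at node 13 with bounds (-inf, 25): OK
  at node 7 with bounds (-inf, 13): OK
  at node 28 with bounds (25, +inf): OK
  at node 22 with bounds (25, 28): VIOLATION
Node 22 violates its bound: not (25 < 22 < 28).
Result: Not a valid BST


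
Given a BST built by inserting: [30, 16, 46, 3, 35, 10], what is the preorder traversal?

Tree insertion order: [30, 16, 46, 3, 35, 10]
Tree (level-order array): [30, 16, 46, 3, None, 35, None, None, 10]
Preorder traversal: [30, 16, 3, 10, 46, 35]


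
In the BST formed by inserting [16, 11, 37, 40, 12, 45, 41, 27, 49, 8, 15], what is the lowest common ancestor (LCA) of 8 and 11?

Tree insertion order: [16, 11, 37, 40, 12, 45, 41, 27, 49, 8, 15]
Tree (level-order array): [16, 11, 37, 8, 12, 27, 40, None, None, None, 15, None, None, None, 45, None, None, 41, 49]
In a BST, the LCA of p=8, q=11 is the first node v on the
root-to-leaf path with p <= v <= q (go left if both < v, right if both > v).
Walk from root:
  at 16: both 8 and 11 < 16, go left
  at 11: 8 <= 11 <= 11, this is the LCA
LCA = 11


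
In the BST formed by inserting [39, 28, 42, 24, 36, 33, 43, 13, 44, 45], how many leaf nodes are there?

Tree built from: [39, 28, 42, 24, 36, 33, 43, 13, 44, 45]
Tree (level-order array): [39, 28, 42, 24, 36, None, 43, 13, None, 33, None, None, 44, None, None, None, None, None, 45]
Rule: A leaf has 0 children.
Per-node child counts:
  node 39: 2 child(ren)
  node 28: 2 child(ren)
  node 24: 1 child(ren)
  node 13: 0 child(ren)
  node 36: 1 child(ren)
  node 33: 0 child(ren)
  node 42: 1 child(ren)
  node 43: 1 child(ren)
  node 44: 1 child(ren)
  node 45: 0 child(ren)
Matching nodes: [13, 33, 45]
Count of leaf nodes: 3


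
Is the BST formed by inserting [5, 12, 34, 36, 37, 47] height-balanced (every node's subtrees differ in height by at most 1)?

Tree (level-order array): [5, None, 12, None, 34, None, 36, None, 37, None, 47]
Definition: a tree is height-balanced if, at every node, |h(left) - h(right)| <= 1 (empty subtree has height -1).
Bottom-up per-node check:
  node 47: h_left=-1, h_right=-1, diff=0 [OK], height=0
  node 37: h_left=-1, h_right=0, diff=1 [OK], height=1
  node 36: h_left=-1, h_right=1, diff=2 [FAIL (|-1-1|=2 > 1)], height=2
  node 34: h_left=-1, h_right=2, diff=3 [FAIL (|-1-2|=3 > 1)], height=3
  node 12: h_left=-1, h_right=3, diff=4 [FAIL (|-1-3|=4 > 1)], height=4
  node 5: h_left=-1, h_right=4, diff=5 [FAIL (|-1-4|=5 > 1)], height=5
Node 36 violates the condition: |-1 - 1| = 2 > 1.
Result: Not balanced


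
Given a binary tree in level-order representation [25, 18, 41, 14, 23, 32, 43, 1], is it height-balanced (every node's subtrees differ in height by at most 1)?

Tree (level-order array): [25, 18, 41, 14, 23, 32, 43, 1]
Definition: a tree is height-balanced if, at every node, |h(left) - h(right)| <= 1 (empty subtree has height -1).
Bottom-up per-node check:
  node 1: h_left=-1, h_right=-1, diff=0 [OK], height=0
  node 14: h_left=0, h_right=-1, diff=1 [OK], height=1
  node 23: h_left=-1, h_right=-1, diff=0 [OK], height=0
  node 18: h_left=1, h_right=0, diff=1 [OK], height=2
  node 32: h_left=-1, h_right=-1, diff=0 [OK], height=0
  node 43: h_left=-1, h_right=-1, diff=0 [OK], height=0
  node 41: h_left=0, h_right=0, diff=0 [OK], height=1
  node 25: h_left=2, h_right=1, diff=1 [OK], height=3
All nodes satisfy the balance condition.
Result: Balanced


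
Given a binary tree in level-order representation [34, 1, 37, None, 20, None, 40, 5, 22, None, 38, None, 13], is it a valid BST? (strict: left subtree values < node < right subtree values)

Level-order array: [34, 1, 37, None, 20, None, 40, 5, 22, None, 38, None, 13]
Validate using subtree bounds (lo, hi): at each node, require lo < value < hi,
then recurse left with hi=value and right with lo=value.
Preorder trace (stopping at first violation):
  at node 34 with bounds (-inf, +inf): OK
  at node 1 with bounds (-inf, 34): OK
  at node 20 with bounds (1, 34): OK
  at node 5 with bounds (1, 20): OK
  at node 13 with bounds (5, 20): OK
  at node 22 with bounds (20, 34): OK
  at node 37 with bounds (34, +inf): OK
  at node 40 with bounds (37, +inf): OK
  at node 38 with bounds (40, +inf): VIOLATION
Node 38 violates its bound: not (40 < 38 < +inf).
Result: Not a valid BST


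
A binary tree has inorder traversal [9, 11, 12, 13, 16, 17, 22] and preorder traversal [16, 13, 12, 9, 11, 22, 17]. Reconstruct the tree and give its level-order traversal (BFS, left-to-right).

Inorder:  [9, 11, 12, 13, 16, 17, 22]
Preorder: [16, 13, 12, 9, 11, 22, 17]
Algorithm: preorder visits root first, so consume preorder in order;
for each root, split the current inorder slice at that value into
left-subtree inorder and right-subtree inorder, then recurse.
Recursive splits:
  root=16; inorder splits into left=[9, 11, 12, 13], right=[17, 22]
  root=13; inorder splits into left=[9, 11, 12], right=[]
  root=12; inorder splits into left=[9, 11], right=[]
  root=9; inorder splits into left=[], right=[11]
  root=11; inorder splits into left=[], right=[]
  root=22; inorder splits into left=[17], right=[]
  root=17; inorder splits into left=[], right=[]
Reconstructed level-order: [16, 13, 22, 12, 17, 9, 11]


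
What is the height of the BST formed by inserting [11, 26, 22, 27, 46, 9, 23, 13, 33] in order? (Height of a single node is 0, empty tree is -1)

Insertion order: [11, 26, 22, 27, 46, 9, 23, 13, 33]
Tree (level-order array): [11, 9, 26, None, None, 22, 27, 13, 23, None, 46, None, None, None, None, 33]
Compute height bottom-up (empty subtree = -1):
  height(9) = 1 + max(-1, -1) = 0
  height(13) = 1 + max(-1, -1) = 0
  height(23) = 1 + max(-1, -1) = 0
  height(22) = 1 + max(0, 0) = 1
  height(33) = 1 + max(-1, -1) = 0
  height(46) = 1 + max(0, -1) = 1
  height(27) = 1 + max(-1, 1) = 2
  height(26) = 1 + max(1, 2) = 3
  height(11) = 1 + max(0, 3) = 4
Height = 4


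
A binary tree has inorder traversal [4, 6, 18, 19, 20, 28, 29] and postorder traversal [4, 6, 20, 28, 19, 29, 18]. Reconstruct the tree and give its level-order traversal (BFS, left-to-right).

Inorder:   [4, 6, 18, 19, 20, 28, 29]
Postorder: [4, 6, 20, 28, 19, 29, 18]
Algorithm: postorder visits root last, so walk postorder right-to-left;
each value is the root of the current inorder slice — split it at that
value, recurse on the right subtree first, then the left.
Recursive splits:
  root=18; inorder splits into left=[4, 6], right=[19, 20, 28, 29]
  root=29; inorder splits into left=[19, 20, 28], right=[]
  root=19; inorder splits into left=[], right=[20, 28]
  root=28; inorder splits into left=[20], right=[]
  root=20; inorder splits into left=[], right=[]
  root=6; inorder splits into left=[4], right=[]
  root=4; inorder splits into left=[], right=[]
Reconstructed level-order: [18, 6, 29, 4, 19, 28, 20]


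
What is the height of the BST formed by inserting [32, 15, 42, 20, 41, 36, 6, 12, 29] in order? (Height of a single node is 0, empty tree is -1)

Insertion order: [32, 15, 42, 20, 41, 36, 6, 12, 29]
Tree (level-order array): [32, 15, 42, 6, 20, 41, None, None, 12, None, 29, 36]
Compute height bottom-up (empty subtree = -1):
  height(12) = 1 + max(-1, -1) = 0
  height(6) = 1 + max(-1, 0) = 1
  height(29) = 1 + max(-1, -1) = 0
  height(20) = 1 + max(-1, 0) = 1
  height(15) = 1 + max(1, 1) = 2
  height(36) = 1 + max(-1, -1) = 0
  height(41) = 1 + max(0, -1) = 1
  height(42) = 1 + max(1, -1) = 2
  height(32) = 1 + max(2, 2) = 3
Height = 3


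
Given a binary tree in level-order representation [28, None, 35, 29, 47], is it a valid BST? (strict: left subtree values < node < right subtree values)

Level-order array: [28, None, 35, 29, 47]
Validate using subtree bounds (lo, hi): at each node, require lo < value < hi,
then recurse left with hi=value and right with lo=value.
Preorder trace (stopping at first violation):
  at node 28 with bounds (-inf, +inf): OK
  at node 35 with bounds (28, +inf): OK
  at node 29 with bounds (28, 35): OK
  at node 47 with bounds (35, +inf): OK
No violation found at any node.
Result: Valid BST


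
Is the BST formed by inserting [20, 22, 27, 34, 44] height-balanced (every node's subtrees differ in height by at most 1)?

Tree (level-order array): [20, None, 22, None, 27, None, 34, None, 44]
Definition: a tree is height-balanced if, at every node, |h(left) - h(right)| <= 1 (empty subtree has height -1).
Bottom-up per-node check:
  node 44: h_left=-1, h_right=-1, diff=0 [OK], height=0
  node 34: h_left=-1, h_right=0, diff=1 [OK], height=1
  node 27: h_left=-1, h_right=1, diff=2 [FAIL (|-1-1|=2 > 1)], height=2
  node 22: h_left=-1, h_right=2, diff=3 [FAIL (|-1-2|=3 > 1)], height=3
  node 20: h_left=-1, h_right=3, diff=4 [FAIL (|-1-3|=4 > 1)], height=4
Node 27 violates the condition: |-1 - 1| = 2 > 1.
Result: Not balanced


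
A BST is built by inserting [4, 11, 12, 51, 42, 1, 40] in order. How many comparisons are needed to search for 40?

Search path for 40: 4 -> 11 -> 12 -> 51 -> 42 -> 40
Found: True
Comparisons: 6


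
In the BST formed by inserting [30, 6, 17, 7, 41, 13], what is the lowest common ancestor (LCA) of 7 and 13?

Tree insertion order: [30, 6, 17, 7, 41, 13]
Tree (level-order array): [30, 6, 41, None, 17, None, None, 7, None, None, 13]
In a BST, the LCA of p=7, q=13 is the first node v on the
root-to-leaf path with p <= v <= q (go left if both < v, right if both > v).
Walk from root:
  at 30: both 7 and 13 < 30, go left
  at 6: both 7 and 13 > 6, go right
  at 17: both 7 and 13 < 17, go left
  at 7: 7 <= 7 <= 13, this is the LCA
LCA = 7


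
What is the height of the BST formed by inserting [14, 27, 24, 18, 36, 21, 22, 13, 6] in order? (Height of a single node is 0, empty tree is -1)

Insertion order: [14, 27, 24, 18, 36, 21, 22, 13, 6]
Tree (level-order array): [14, 13, 27, 6, None, 24, 36, None, None, 18, None, None, None, None, 21, None, 22]
Compute height bottom-up (empty subtree = -1):
  height(6) = 1 + max(-1, -1) = 0
  height(13) = 1 + max(0, -1) = 1
  height(22) = 1 + max(-1, -1) = 0
  height(21) = 1 + max(-1, 0) = 1
  height(18) = 1 + max(-1, 1) = 2
  height(24) = 1 + max(2, -1) = 3
  height(36) = 1 + max(-1, -1) = 0
  height(27) = 1 + max(3, 0) = 4
  height(14) = 1 + max(1, 4) = 5
Height = 5


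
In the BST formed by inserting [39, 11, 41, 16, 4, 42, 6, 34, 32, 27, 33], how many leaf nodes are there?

Tree built from: [39, 11, 41, 16, 4, 42, 6, 34, 32, 27, 33]
Tree (level-order array): [39, 11, 41, 4, 16, None, 42, None, 6, None, 34, None, None, None, None, 32, None, 27, 33]
Rule: A leaf has 0 children.
Per-node child counts:
  node 39: 2 child(ren)
  node 11: 2 child(ren)
  node 4: 1 child(ren)
  node 6: 0 child(ren)
  node 16: 1 child(ren)
  node 34: 1 child(ren)
  node 32: 2 child(ren)
  node 27: 0 child(ren)
  node 33: 0 child(ren)
  node 41: 1 child(ren)
  node 42: 0 child(ren)
Matching nodes: [6, 27, 33, 42]
Count of leaf nodes: 4


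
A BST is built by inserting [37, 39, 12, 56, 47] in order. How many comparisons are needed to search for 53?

Search path for 53: 37 -> 39 -> 56 -> 47
Found: False
Comparisons: 4


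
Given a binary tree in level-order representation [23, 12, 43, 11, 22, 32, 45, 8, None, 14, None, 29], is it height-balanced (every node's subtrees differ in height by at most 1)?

Tree (level-order array): [23, 12, 43, 11, 22, 32, 45, 8, None, 14, None, 29]
Definition: a tree is height-balanced if, at every node, |h(left) - h(right)| <= 1 (empty subtree has height -1).
Bottom-up per-node check:
  node 8: h_left=-1, h_right=-1, diff=0 [OK], height=0
  node 11: h_left=0, h_right=-1, diff=1 [OK], height=1
  node 14: h_left=-1, h_right=-1, diff=0 [OK], height=0
  node 22: h_left=0, h_right=-1, diff=1 [OK], height=1
  node 12: h_left=1, h_right=1, diff=0 [OK], height=2
  node 29: h_left=-1, h_right=-1, diff=0 [OK], height=0
  node 32: h_left=0, h_right=-1, diff=1 [OK], height=1
  node 45: h_left=-1, h_right=-1, diff=0 [OK], height=0
  node 43: h_left=1, h_right=0, diff=1 [OK], height=2
  node 23: h_left=2, h_right=2, diff=0 [OK], height=3
All nodes satisfy the balance condition.
Result: Balanced


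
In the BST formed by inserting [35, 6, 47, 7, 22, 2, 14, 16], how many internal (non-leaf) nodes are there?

Tree built from: [35, 6, 47, 7, 22, 2, 14, 16]
Tree (level-order array): [35, 6, 47, 2, 7, None, None, None, None, None, 22, 14, None, None, 16]
Rule: An internal node has at least one child.
Per-node child counts:
  node 35: 2 child(ren)
  node 6: 2 child(ren)
  node 2: 0 child(ren)
  node 7: 1 child(ren)
  node 22: 1 child(ren)
  node 14: 1 child(ren)
  node 16: 0 child(ren)
  node 47: 0 child(ren)
Matching nodes: [35, 6, 7, 22, 14]
Count of internal (non-leaf) nodes: 5


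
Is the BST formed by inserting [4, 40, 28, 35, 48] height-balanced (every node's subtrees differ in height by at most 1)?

Tree (level-order array): [4, None, 40, 28, 48, None, 35]
Definition: a tree is height-balanced if, at every node, |h(left) - h(right)| <= 1 (empty subtree has height -1).
Bottom-up per-node check:
  node 35: h_left=-1, h_right=-1, diff=0 [OK], height=0
  node 28: h_left=-1, h_right=0, diff=1 [OK], height=1
  node 48: h_left=-1, h_right=-1, diff=0 [OK], height=0
  node 40: h_left=1, h_right=0, diff=1 [OK], height=2
  node 4: h_left=-1, h_right=2, diff=3 [FAIL (|-1-2|=3 > 1)], height=3
Node 4 violates the condition: |-1 - 2| = 3 > 1.
Result: Not balanced


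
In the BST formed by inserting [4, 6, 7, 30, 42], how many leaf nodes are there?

Tree built from: [4, 6, 7, 30, 42]
Tree (level-order array): [4, None, 6, None, 7, None, 30, None, 42]
Rule: A leaf has 0 children.
Per-node child counts:
  node 4: 1 child(ren)
  node 6: 1 child(ren)
  node 7: 1 child(ren)
  node 30: 1 child(ren)
  node 42: 0 child(ren)
Matching nodes: [42]
Count of leaf nodes: 1


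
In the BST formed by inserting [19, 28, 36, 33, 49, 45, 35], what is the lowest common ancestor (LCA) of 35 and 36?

Tree insertion order: [19, 28, 36, 33, 49, 45, 35]
Tree (level-order array): [19, None, 28, None, 36, 33, 49, None, 35, 45]
In a BST, the LCA of p=35, q=36 is the first node v on the
root-to-leaf path with p <= v <= q (go left if both < v, right if both > v).
Walk from root:
  at 19: both 35 and 36 > 19, go right
  at 28: both 35 and 36 > 28, go right
  at 36: 35 <= 36 <= 36, this is the LCA
LCA = 36


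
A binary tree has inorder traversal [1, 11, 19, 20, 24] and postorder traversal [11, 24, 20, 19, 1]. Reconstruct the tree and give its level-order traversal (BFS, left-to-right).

Inorder:   [1, 11, 19, 20, 24]
Postorder: [11, 24, 20, 19, 1]
Algorithm: postorder visits root last, so walk postorder right-to-left;
each value is the root of the current inorder slice — split it at that
value, recurse on the right subtree first, then the left.
Recursive splits:
  root=1; inorder splits into left=[], right=[11, 19, 20, 24]
  root=19; inorder splits into left=[11], right=[20, 24]
  root=20; inorder splits into left=[], right=[24]
  root=24; inorder splits into left=[], right=[]
  root=11; inorder splits into left=[], right=[]
Reconstructed level-order: [1, 19, 11, 20, 24]


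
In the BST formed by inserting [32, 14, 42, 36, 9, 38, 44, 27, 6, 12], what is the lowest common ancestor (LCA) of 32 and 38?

Tree insertion order: [32, 14, 42, 36, 9, 38, 44, 27, 6, 12]
Tree (level-order array): [32, 14, 42, 9, 27, 36, 44, 6, 12, None, None, None, 38]
In a BST, the LCA of p=32, q=38 is the first node v on the
root-to-leaf path with p <= v <= q (go left if both < v, right if both > v).
Walk from root:
  at 32: 32 <= 32 <= 38, this is the LCA
LCA = 32


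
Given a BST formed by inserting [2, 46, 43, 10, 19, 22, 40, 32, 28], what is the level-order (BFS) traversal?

Tree insertion order: [2, 46, 43, 10, 19, 22, 40, 32, 28]
Tree (level-order array): [2, None, 46, 43, None, 10, None, None, 19, None, 22, None, 40, 32, None, 28]
BFS from the root, enqueuing left then right child of each popped node:
  queue [2] -> pop 2, enqueue [46], visited so far: [2]
  queue [46] -> pop 46, enqueue [43], visited so far: [2, 46]
  queue [43] -> pop 43, enqueue [10], visited so far: [2, 46, 43]
  queue [10] -> pop 10, enqueue [19], visited so far: [2, 46, 43, 10]
  queue [19] -> pop 19, enqueue [22], visited so far: [2, 46, 43, 10, 19]
  queue [22] -> pop 22, enqueue [40], visited so far: [2, 46, 43, 10, 19, 22]
  queue [40] -> pop 40, enqueue [32], visited so far: [2, 46, 43, 10, 19, 22, 40]
  queue [32] -> pop 32, enqueue [28], visited so far: [2, 46, 43, 10, 19, 22, 40, 32]
  queue [28] -> pop 28, enqueue [none], visited so far: [2, 46, 43, 10, 19, 22, 40, 32, 28]
Result: [2, 46, 43, 10, 19, 22, 40, 32, 28]


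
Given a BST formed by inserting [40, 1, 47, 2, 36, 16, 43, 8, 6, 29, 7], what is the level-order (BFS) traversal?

Tree insertion order: [40, 1, 47, 2, 36, 16, 43, 8, 6, 29, 7]
Tree (level-order array): [40, 1, 47, None, 2, 43, None, None, 36, None, None, 16, None, 8, 29, 6, None, None, None, None, 7]
BFS from the root, enqueuing left then right child of each popped node:
  queue [40] -> pop 40, enqueue [1, 47], visited so far: [40]
  queue [1, 47] -> pop 1, enqueue [2], visited so far: [40, 1]
  queue [47, 2] -> pop 47, enqueue [43], visited so far: [40, 1, 47]
  queue [2, 43] -> pop 2, enqueue [36], visited so far: [40, 1, 47, 2]
  queue [43, 36] -> pop 43, enqueue [none], visited so far: [40, 1, 47, 2, 43]
  queue [36] -> pop 36, enqueue [16], visited so far: [40, 1, 47, 2, 43, 36]
  queue [16] -> pop 16, enqueue [8, 29], visited so far: [40, 1, 47, 2, 43, 36, 16]
  queue [8, 29] -> pop 8, enqueue [6], visited so far: [40, 1, 47, 2, 43, 36, 16, 8]
  queue [29, 6] -> pop 29, enqueue [none], visited so far: [40, 1, 47, 2, 43, 36, 16, 8, 29]
  queue [6] -> pop 6, enqueue [7], visited so far: [40, 1, 47, 2, 43, 36, 16, 8, 29, 6]
  queue [7] -> pop 7, enqueue [none], visited so far: [40, 1, 47, 2, 43, 36, 16, 8, 29, 6, 7]
Result: [40, 1, 47, 2, 43, 36, 16, 8, 29, 6, 7]


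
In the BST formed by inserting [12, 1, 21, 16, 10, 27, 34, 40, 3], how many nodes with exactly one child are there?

Tree built from: [12, 1, 21, 16, 10, 27, 34, 40, 3]
Tree (level-order array): [12, 1, 21, None, 10, 16, 27, 3, None, None, None, None, 34, None, None, None, 40]
Rule: These are nodes with exactly 1 non-null child.
Per-node child counts:
  node 12: 2 child(ren)
  node 1: 1 child(ren)
  node 10: 1 child(ren)
  node 3: 0 child(ren)
  node 21: 2 child(ren)
  node 16: 0 child(ren)
  node 27: 1 child(ren)
  node 34: 1 child(ren)
  node 40: 0 child(ren)
Matching nodes: [1, 10, 27, 34]
Count of nodes with exactly one child: 4


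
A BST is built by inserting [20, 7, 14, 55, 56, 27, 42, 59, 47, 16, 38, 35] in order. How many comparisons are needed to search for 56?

Search path for 56: 20 -> 55 -> 56
Found: True
Comparisons: 3


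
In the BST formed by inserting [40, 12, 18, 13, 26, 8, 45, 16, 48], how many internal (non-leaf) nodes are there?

Tree built from: [40, 12, 18, 13, 26, 8, 45, 16, 48]
Tree (level-order array): [40, 12, 45, 8, 18, None, 48, None, None, 13, 26, None, None, None, 16]
Rule: An internal node has at least one child.
Per-node child counts:
  node 40: 2 child(ren)
  node 12: 2 child(ren)
  node 8: 0 child(ren)
  node 18: 2 child(ren)
  node 13: 1 child(ren)
  node 16: 0 child(ren)
  node 26: 0 child(ren)
  node 45: 1 child(ren)
  node 48: 0 child(ren)
Matching nodes: [40, 12, 18, 13, 45]
Count of internal (non-leaf) nodes: 5


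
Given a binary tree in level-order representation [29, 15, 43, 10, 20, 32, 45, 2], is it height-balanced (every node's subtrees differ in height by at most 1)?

Tree (level-order array): [29, 15, 43, 10, 20, 32, 45, 2]
Definition: a tree is height-balanced if, at every node, |h(left) - h(right)| <= 1 (empty subtree has height -1).
Bottom-up per-node check:
  node 2: h_left=-1, h_right=-1, diff=0 [OK], height=0
  node 10: h_left=0, h_right=-1, diff=1 [OK], height=1
  node 20: h_left=-1, h_right=-1, diff=0 [OK], height=0
  node 15: h_left=1, h_right=0, diff=1 [OK], height=2
  node 32: h_left=-1, h_right=-1, diff=0 [OK], height=0
  node 45: h_left=-1, h_right=-1, diff=0 [OK], height=0
  node 43: h_left=0, h_right=0, diff=0 [OK], height=1
  node 29: h_left=2, h_right=1, diff=1 [OK], height=3
All nodes satisfy the balance condition.
Result: Balanced


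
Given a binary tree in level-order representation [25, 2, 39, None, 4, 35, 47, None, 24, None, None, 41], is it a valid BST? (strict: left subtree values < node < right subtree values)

Level-order array: [25, 2, 39, None, 4, 35, 47, None, 24, None, None, 41]
Validate using subtree bounds (lo, hi): at each node, require lo < value < hi,
then recurse left with hi=value and right with lo=value.
Preorder trace (stopping at first violation):
  at node 25 with bounds (-inf, +inf): OK
  at node 2 with bounds (-inf, 25): OK
  at node 4 with bounds (2, 25): OK
  at node 24 with bounds (4, 25): OK
  at node 39 with bounds (25, +inf): OK
  at node 35 with bounds (25, 39): OK
  at node 47 with bounds (39, +inf): OK
  at node 41 with bounds (39, 47): OK
No violation found at any node.
Result: Valid BST
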